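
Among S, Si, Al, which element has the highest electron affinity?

EA tends to increase across a period and decrease down a group, though the pattern is less regular than for IE or radius.
All lie in period 3, so electron affinity increases left to right.
The highest electron affinity among these belongs to S.

S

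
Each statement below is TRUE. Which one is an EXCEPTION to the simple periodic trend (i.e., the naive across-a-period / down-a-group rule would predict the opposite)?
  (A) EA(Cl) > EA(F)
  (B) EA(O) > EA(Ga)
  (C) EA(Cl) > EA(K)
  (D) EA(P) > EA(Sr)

(A)

The general trend: electron affinity increases across a period and decreases down a group.
(A) Cl (period 3, group 17) vs F (period 2, group 17): the stated order contradicts the simple trend.
(B) O (period 2, group 16) vs Ga (period 4, group 13): the stated order agrees with the simple trend.
(C) Cl (period 3, group 17) vs K (period 4, group 1): the stated order agrees with the simple trend.
(D) P (period 3, group 15) vs Sr (period 5, group 2): the stated order agrees with the simple trend.
The exception is (A): F's small 2p subshell makes the incoming electron feel strong e⁻–e⁻ repulsion, so Cl actually releases more energy on gaining an electron.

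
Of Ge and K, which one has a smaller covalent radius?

Ge

Radius decreases left→right (rising Z_eff, same n) and increases top→bottom (higher n).
All lie in period 4, so atomic radius increases right to left.
So Ge has the smaller covalent radius (Ge < K).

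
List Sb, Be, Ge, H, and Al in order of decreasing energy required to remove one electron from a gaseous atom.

H > Be > Sb > Ge > Al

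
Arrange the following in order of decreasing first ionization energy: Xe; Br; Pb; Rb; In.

Xe, Br, Pb, In, Rb

Br is in period 4, group 17; Rb is in period 5, group 1; In is in period 5, group 13; Xe is in period 5, group 18; Pb is in period 6, group 14.
First ionization energy rises across a period (greater Z_eff holds electrons more tightly) and falls down a group (valence electrons are farther from the nucleus).
These span different periods and groups, so the two trends combine.
In > Rb: In lies to the right of Rb in period 5, so the across-period effect alone puts In higher.
Pb > In: period and group pull opposite ways; the across-period shift dominates (716 vs 558 kJ/mol).
Br > Pb: both effects reinforce here, so Br is clearly the higher of the two.
Xe > Br: the two effects oppose for this pair; the across-period effect wins (1170 vs 1140 kJ/mol).
Tabulated first ionization energy (kJ/mol): Br 1140, Rb 403, In 558, Xe 1170, Pb 716.
So from highest to lowest: Xe > Br > Pb > In > Rb.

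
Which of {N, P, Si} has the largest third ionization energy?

N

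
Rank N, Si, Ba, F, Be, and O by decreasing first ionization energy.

F, N, O, Be, Si, Ba

Be is in period 2, group 2; N is in period 2, group 15; O is in period 2, group 16; F is in period 2, group 17; Si is in period 3, group 14; Ba is in period 6, group 2.
First ionization energy rises across a period (greater Z_eff holds electrons more tightly) and falls down a group (valence electrons are farther from the nucleus).
Here both period and group differ, so the two effects have to be weighed against each other.
Si > Ba: relative to Ba, both the across-period and down-group shifts push Si's first ionization energy up.
Be > Si: period and group pull opposite ways; the down-group shift dominates (900 vs 786 kJ/mol).
O > Be: both are in period 2; the period trend gives O the larger value.
N > O: this pair runs against the simple trend — see the exception note.
F > N: F lies to the right of N in period 2, so the across-period effect alone puts F higher.
Note the exception: N has a higher first ionization energy than O, contrary to the simple trend — pairing an electron in O's 2p⁴ costs repulsion energy, so O ionizes more easily than half-filled N (2p³).
Approximate values (kJ/mol): Be 900, N 1402, O 1314, F 1681, Si 786, Ba 503.
So from highest to lowest: F > N > O > Be > Si > Ba.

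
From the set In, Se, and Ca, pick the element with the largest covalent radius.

Ca is in period 4, group 2; Se is in period 4, group 16; In is in period 5, group 13.
Atomic radius shrinks across a period as nuclear charge pulls the same shell inward, and grows down a group as new shells are added.
Neither a single period nor a single group — weigh both effects.
In > Se: relative to Se, both the across-period and down-group shifts push In's atomic radius up.
Ca > In: period and group pull opposite ways; the across-period shift dominates (171 vs 142 pm).
Approximate values (pm): Ca 171, Se 116, In 142.
The largest covalent radius among these belongs to Ca.

Ca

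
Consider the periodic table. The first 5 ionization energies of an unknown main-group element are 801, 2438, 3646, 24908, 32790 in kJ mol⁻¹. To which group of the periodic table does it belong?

Group 13

Look for the largest jump between consecutive ionization energies: IE4/IE3 ≈ 6.8, far larger than any earlier ratio.
That jump marks the point where a core electron is being removed. So the atom has 3 valence electrons.
A main-group element with 3 valence electrons is in group 13.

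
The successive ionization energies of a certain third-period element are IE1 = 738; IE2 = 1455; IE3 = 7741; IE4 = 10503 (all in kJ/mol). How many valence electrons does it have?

2

Look for the largest jump between consecutive ionization energies: IE3/IE2 ≈ 5.3, far larger than any earlier ratio.
That jump marks the point where a core electron is being removed. So the atom has 2 valence electrons.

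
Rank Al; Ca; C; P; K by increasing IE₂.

Ca < Al < P < C < K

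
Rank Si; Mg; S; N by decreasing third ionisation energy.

Mg > N > S > Si

After 2 electrons have been removed, what remains? Si²⁺ still has 2 valence electrons; Mg²⁺ is the bare [Ne] core; S²⁺ still has 4 valence electrons; N²⁺ still has 3 valence electrons.
Breaking into a closed-shell core is much more expensive than removing a leftover valence electron — Mg has the largest IE_3 here.
Valence configurations: Si²⁺ [Ne]3s², S²⁺ [Ne]3s²3p², N²⁺ [He]2s²2p¹.
Approximate IE_3 values (kJ/mol): Si 3232, Mg 7733, S 3357, N 4578.
So the third ionization energies run Si < S < N < Mg.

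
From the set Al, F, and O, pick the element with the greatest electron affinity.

O is in period 2, group 16; F is in period 2, group 17; Al is in period 3, group 13.
Adding an electron releases more energy for atoms nearer the top right (short of the noble gases).
These span different periods and groups, so the two trends combine.
O > Al: relative to Al, both the across-period and down-group shifts push O's electron affinity up.
F > O: F lies to the right of O in period 2, so the across-period effect alone puts F higher.
For reference (kJ/mol): O 141, F 328, Al 42.
The greatest electron affinity among these belongs to F.

F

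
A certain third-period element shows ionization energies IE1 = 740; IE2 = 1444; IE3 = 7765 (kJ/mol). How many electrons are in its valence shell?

2

Look for the largest jump between consecutive ionization energies: IE3/IE2 ≈ 5.4, far larger than any earlier ratio.
That jump marks the point where a core electron is being removed. So the atom has 2 valence electrons.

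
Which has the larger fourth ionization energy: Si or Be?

The fourth ionization energy removes an electron from the +3 ion. For each element: Si³⁺ still has 1 valence electron; Be³⁺ is already 1 electron into the core.
Breaking into a closed-shell core is much more expensive than removing a leftover valence electron — Be has the largest IE_4 here.
Approximate IE_4 values (kJ/mol): Si 4356, Be 21007.
Hence IE_4: Si < Be.

Be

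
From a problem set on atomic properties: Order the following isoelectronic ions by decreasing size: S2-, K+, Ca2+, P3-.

All of these have 18 electrons, so size is governed by nuclear charge alone: the more protons, the stronger the pull on the same electron cloud, and the smaller the ion.
Nuclear charges: Ca2+ (Z=20), K+ (Z=19), S2- (Z=16), P3- (Z=15).
Largest to smallest: P3- > S2- > K+ > Ca2+.

P3- > S2- > K+ > Ca2+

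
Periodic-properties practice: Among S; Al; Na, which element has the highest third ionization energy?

Na

Consider each +2 ion: S²⁺ still has 4 valence electrons; Al²⁺ still has 1 valence electron; Na²⁺ is already 1 electron into the core.
Core electrons are held far more tightly than valence electrons, so Na tops the IE_3 order.
Valence configurations: S²⁺ [Ne]3s²3p², Al²⁺ [Ne]3s¹.
Approximate IE_3 values (kJ/mol): S 3357, Al 2745, Na 6910.
So the third ionization energies run Al < S < Na.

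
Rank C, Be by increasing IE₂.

Be < C

After 1 electron has been removed, what remains? C⁺ still has 3 valence electrons; Be⁺ still has 1 valence electron.
All are still removing valence electrons, so compare the +1 ions as you would atoms: IE_2 generally rises across a period (higher Z_eff) and falls down a group (larger shell), subject to the usual subshell exceptions.
Valence configurations: C⁺ [He]2s²2p¹, Be⁺ [He]2s¹.
Approximate IE_2 values (kJ/mol): C 2353, Be 1757.
Putting it together, IE_2: Be < C.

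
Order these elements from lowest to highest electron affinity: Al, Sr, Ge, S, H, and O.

Sr, Al, H, Ge, O, S

H is in period 1, group 1; O is in period 2, group 16; Al is in period 3, group 13; S is in period 3, group 16; Ge is in period 4, group 14; Sr is in period 5, group 2.
Adding an electron releases more energy for atoms nearer the top right (short of the noble gases).
Neither a single period nor a single group — weigh both effects.
Al > Sr: both effects reinforce here, so Al is clearly the higher of the two.
H > Al: period and group pull opposite ways; the down-group shift dominates (73 vs 42 kJ/mol).
Ge > H: the two effects oppose for this pair; the across-period effect wins (119 vs 73 kJ/mol).
O > Ge: both effects reinforce here, so O is clearly the higher of the two.
S > O: this pair runs against the simple trend — see the exception note.
Note the exception: S has a higher electron affinity than O, contrary to the simple trend — the compact 2p subshell of O repels the added electron more than S's larger 3p does.
For reference (kJ/mol): H 73, O 141, Al 42, S 200, Ge 119, Sr 5.
So from lowest to highest: Sr < Al < H < Ge < O < S.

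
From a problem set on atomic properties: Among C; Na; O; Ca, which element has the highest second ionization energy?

Na

Consider each +1 ion: C⁺ still has 3 valence electrons; Na⁺ is the bare [Ne] core; O⁺ still has 5 valence electrons; Ca⁺ still has 1 valence electron.
Core electrons are held far more tightly than valence electrons, so Na tops the IE_2 order.
Valence configurations: C⁺ [He]2s²2p¹, O⁺ [He]2s²2p³, Ca⁺ [Ar]4s¹.
Approximate IE_2 values (kJ/mol): C 2353, Na 4562, O 3388, Ca 1145.
Hence IE_2: Ca < C < O < Na.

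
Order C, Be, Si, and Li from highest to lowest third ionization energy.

Be > Li > C > Si

IE_3 is the cost of taking one more electron from the +2 cation: C²⁺ still has 2 valence electrons; Be²⁺ is the bare [He] core; Si²⁺ still has 2 valence electrons; Li²⁺ is already 1 electron into the core.
Breaking into a closed-shell core is much more expensive than removing a leftover valence electron — Li and Be have the largest IE_3 here.
Valence configurations: C²⁺ [He]2s², Si²⁺ [Ne]3s².
Tabulated IE_3 (kJ/mol): C 4620, Be 14849, Si 3232, Li 11815.
So the third ionization energies run Si < C < Li < Be.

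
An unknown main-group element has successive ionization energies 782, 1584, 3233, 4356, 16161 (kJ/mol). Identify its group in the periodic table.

Look for the largest jump between consecutive ionization energies: IE5/IE4 ≈ 3.7, far larger than any earlier ratio.
That jump marks the point where a core electron is being removed. So the atom has 4 valence electrons.
A main-group element with 4 valence electrons is in group 14.

Group 14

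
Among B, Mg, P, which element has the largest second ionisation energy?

B

IE_2 is the cost of taking one more electron from the +1 cation: B⁺ still has 2 valence electrons; Mg⁺ still has 1 valence electron; P⁺ still has 4 valence electrons.
All are still removing valence electrons, so compare the +1 ions as you would atoms: IE_2 generally rises across a period (higher Z_eff) and falls down a group (larger shell), subject to the usual subshell exceptions.
Valence configurations: B⁺ [He]2s², Mg⁺ [Ne]3s¹, P⁺ [Ne]3s²3p².
Tabulated IE_2 (kJ/mol): B 2427, Mg 1451, P 1907.
Putting it together, IE_2: Mg < P < B.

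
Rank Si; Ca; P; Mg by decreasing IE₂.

After 1 electron has been removed, what remains? Si⁺ still has 3 valence electrons; Ca⁺ still has 1 valence electron; P⁺ still has 4 valence electrons; Mg⁺ still has 1 valence electron.
All are still removing valence electrons, so compare the +1 ions as you would atoms: IE_2 generally rises across a period (higher Z_eff) and falls down a group (larger shell), subject to the usual subshell exceptions.
Valence configurations: Si⁺ [Ne]3s²3p¹, Ca⁺ [Ar]4s¹, P⁺ [Ne]3s²3p², Mg⁺ [Ne]3s¹.
Approximate IE_2 values (kJ/mol): Si 1577, Ca 1145, P 1907, Mg 1451.
Hence IE_2: Ca < Mg < Si < P.

P > Si > Mg > Ca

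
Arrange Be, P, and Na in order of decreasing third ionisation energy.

After 2 electrons have been removed, what remains? Be²⁺ is the bare [He] core; P²⁺ still has 3 valence electrons; Na²⁺ is already 1 electron into the core.
Breaking into a closed-shell core is much more expensive than removing a leftover valence electron — Na and Be have the largest IE_3 here.
The numbers (kJ/mol): Be 14849, P 2914, Na 6910.
Overall IE_3 order: P < Na < Be.

Be > Na > P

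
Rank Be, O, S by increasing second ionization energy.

Consider each +1 ion: Be⁺ still has 1 valence electron; O⁺ still has 5 valence electrons; S⁺ still has 5 valence electrons.
All are still removing valence electrons, so compare the +1 ions as you would atoms: IE_2 generally rises across a period (higher Z_eff) and falls down a group (larger shell), subject to the usual subshell exceptions.
Valence configurations: Be⁺ [He]2s¹, O⁺ [He]2s²2p³, S⁺ [Ne]3s²3p³.
Approximate IE_2 values (kJ/mol): Be 1757, O 3388, S 2252.
Overall IE_2 order: Be < S < O.

Be < S < O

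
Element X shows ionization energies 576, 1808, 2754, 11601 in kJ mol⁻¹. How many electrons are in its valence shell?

3

Look for the largest jump between consecutive ionization energies: IE4/IE3 ≈ 4.2, far larger than any earlier ratio.
That jump marks the point where a core electron is being removed. So the atom has 3 valence electrons.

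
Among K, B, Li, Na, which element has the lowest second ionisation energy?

IE_2 is the cost of taking one more electron from the +1 cation: K⁺ is the bare [Ar] core; B⁺ still has 2 valence electrons; Li⁺ is the bare [He] core; Na⁺ is the bare [Ne] core.
Breaking into a closed-shell core is much more expensive than removing a leftover valence electron — K, Na and Li have the largest IE_2 here.
The numbers (kJ/mol): K 3052, B 2427, Li 7298, Na 4562.
Hence IE_2: B < K < Na < Li.

B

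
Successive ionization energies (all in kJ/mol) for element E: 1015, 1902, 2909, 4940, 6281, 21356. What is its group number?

Group 15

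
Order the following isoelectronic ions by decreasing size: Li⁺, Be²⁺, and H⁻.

H⁻, Li⁺, Be²⁺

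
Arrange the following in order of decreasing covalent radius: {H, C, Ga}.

Moving right in a period, electrons are added to the same shell under a stronger nuclear pull, so atoms get smaller; moving down, a new shell is opened and atoms get larger.
Here both period and group differ, so the two effects have to be weighed against each other.
C > H: the two effects oppose for this pair; the down-group effect wins (75 vs 32 pm).
Ga > C: relative to C, both the across-period and down-group shifts push Ga's atomic radius up.
Tabulated atomic radius (pm): H 32, C 75, Ga 124.
So from largest to smallest: Ga > C > H.

Ga > C > H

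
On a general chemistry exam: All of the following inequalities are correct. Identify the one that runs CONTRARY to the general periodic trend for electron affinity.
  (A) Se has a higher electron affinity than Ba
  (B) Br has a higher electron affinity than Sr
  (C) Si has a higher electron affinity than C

The general trend: electron affinity increases across a period and decreases down a group.
(A) Se (period 4, group 16) vs Ba (period 6, group 2): the stated order agrees with the simple trend.
(B) Br (period 4, group 17) vs Sr (period 5, group 2): the stated order agrees with the simple trend.
(C) Si (period 3, group 14) vs C (period 2, group 14): the stated order contradicts the simple trend.
The exception is (C): Si's larger, more diffuse 3p orbitals accept an added electron slightly more readily than C's compact 2p.

(C)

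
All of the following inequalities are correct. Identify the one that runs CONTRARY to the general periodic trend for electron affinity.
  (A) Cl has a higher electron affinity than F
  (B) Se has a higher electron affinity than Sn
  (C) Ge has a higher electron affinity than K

(A)

The general trend: electron affinity increases across a period and decreases down a group.
(A) Cl (period 3, group 17) vs F (period 2, group 17): the stated order contradicts the simple trend.
(B) Se (period 4, group 16) vs Sn (period 5, group 14): the stated order agrees with the simple trend.
(C) Ge (period 4, group 14) vs K (period 4, group 1): the stated order agrees with the simple trend.
The exception is (A): F's small 2p subshell makes the incoming electron feel strong e⁻–e⁻ repulsion, so Cl actually releases more energy on gaining an electron.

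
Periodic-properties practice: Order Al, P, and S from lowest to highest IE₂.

The second ionization energy removes an electron from the +1 ion. For each element: Al⁺ still has 2 valence electrons; P⁺ still has 4 valence electrons; S⁺ still has 5 valence electrons.
All are still removing valence electrons, so compare the +1 ions as you would atoms: IE_2 generally rises across a period (higher Z_eff) and falls down a group (larger shell), subject to the usual subshell exceptions.
Valence configurations: Al⁺ [Ne]3s², P⁺ [Ne]3s²3p², S⁺ [Ne]3s²3p³.
Approximate IE_2 values (kJ/mol): Al 1817, P 1907, S 2252.
Putting it together, IE_2: Al < P < S.

Al < P < S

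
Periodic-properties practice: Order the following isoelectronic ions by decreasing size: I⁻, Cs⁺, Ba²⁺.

All of these have 54 electrons, so size is governed by nuclear charge alone: the more protons, the stronger the pull on the same electron cloud, and the smaller the ion.
Nuclear charges: Ba²⁺ (Z=56), Cs⁺ (Z=55), I⁻ (Z=53).
Largest to smallest: I⁻ > Cs⁺ > Ba²⁺.

I⁻ > Cs⁺ > Ba²⁺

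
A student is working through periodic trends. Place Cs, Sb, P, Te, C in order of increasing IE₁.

Cs, Sb, Te, P, C

C is in period 2, group 14; P is in period 3, group 15; Sb is in period 5, group 15; Te is in period 5, group 16; Cs is in period 6, group 1.
IE₁ increases left→right with effective nuclear charge and decreases top→bottom as the valence shell moves farther out.
Here both period and group differ, so the two effects have to be weighed against each other.
Sb > Cs: relative to Cs, both the across-period and down-group shifts push Sb's first ionization energy up.
Te > Sb: Te lies to the right of Sb in period 5, so the across-period effect alone puts Te higher.
P > Te: the two effects oppose for this pair; the down-group effect wins (1012 vs 869 kJ/mol).
C > P: period and group pull opposite ways; the down-group shift dominates (1086 vs 1012 kJ/mol).
Approximate values (kJ/mol): C 1086, P 1012, Sb 831, Te 869, Cs 376.
So from lowest to highest: Cs < Sb < Te < P < C.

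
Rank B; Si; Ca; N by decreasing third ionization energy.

Ca, N, B, Si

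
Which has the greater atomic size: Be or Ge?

Atomic radius shrinks across a period as nuclear charge pulls the same shell inward, and grows down a group as new shells are added.
Here both period and group differ, so the two effects have to be weighed against each other.
Ge > Be: the two effects oppose for this pair; the down-group effect wins (121 vs 102 pm).
For reference (pm): Be 102, Ge 121.
So Ge has the greater atomic size (Ge > Be).

Ge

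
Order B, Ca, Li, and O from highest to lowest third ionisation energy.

IE_3 is the cost of taking one more electron from the +2 cation: B²⁺ still has 1 valence electron; Ca²⁺ is the bare [Ar] core; Li²⁺ is already 1 electron into the core; O²⁺ still has 4 valence electrons.
Usually core removal costs more than valence removal, but here the competition is close: a tightly held n=2 valence electron can cost more to remove than an n=3 core electron, so the actual values have to decide it.
Valence configurations: B²⁺ [He]2s¹, O²⁺ [He]2s²2p².
Tabulated IE_3 (kJ/mol): B 3660, Ca 4912, Li 11815, O 5300.
Putting it together, IE_3: B < Ca < O < Li.

Li, O, Ca, B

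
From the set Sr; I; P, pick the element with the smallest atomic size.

P is in period 3, group 15; Sr is in period 5, group 2; I is in period 5, group 17.
Radius decreases left→right (rising Z_eff, same n) and increases top→bottom (higher n).
These span different periods and groups, so the two trends combine.
I > P: the two effects oppose for this pair; the down-group effect wins (133 vs 111 pm).
Sr > I: Sr lies to the left of I in period 5, so the across-period effect alone puts Sr larger.
Approximate values (pm): P 111, Sr 185, I 133.
The smallest atomic size among these belongs to P.

P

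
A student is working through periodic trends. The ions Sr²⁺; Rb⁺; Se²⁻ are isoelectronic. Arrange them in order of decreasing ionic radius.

All of these have 36 electrons, so size is governed by nuclear charge alone: the more protons, the stronger the pull on the same electron cloud, and the smaller the ion.
Nuclear charges: Sr²⁺ (Z=38), Rb⁺ (Z=37), Se²⁻ (Z=34).
Largest to smallest: Se²⁻ > Rb⁺ > Sr²⁺.

Se²⁻ > Rb⁺ > Sr²⁺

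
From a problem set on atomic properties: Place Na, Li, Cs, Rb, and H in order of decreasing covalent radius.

Cs > Rb > Na > Li > H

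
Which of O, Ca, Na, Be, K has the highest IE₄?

The fourth ionization energy removes an electron from the +3 ion. For each element: O³⁺ still has 3 valence electrons; Ca³⁺ is already 1 electron into the core; Na³⁺ is already 2 electrons into the core; Be³⁺ is already 1 electron into the core; K³⁺ is already 2 electrons into the core.
Usually core removal costs more than valence removal, but here the competition is close: a tightly held n=2 valence electron can cost more to remove than an n=3 core electron, so the actual values have to decide it.
Tabulated IE_4 (kJ/mol): O 7469, Ca 6491, Na 9543, Be 21007, K 5877.
Overall IE_4 order: K < Ca < O < Na < Be.

Be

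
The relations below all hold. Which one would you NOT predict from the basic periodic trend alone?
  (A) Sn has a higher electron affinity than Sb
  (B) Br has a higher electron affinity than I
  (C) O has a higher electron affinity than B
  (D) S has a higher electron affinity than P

The general trend: electron affinity increases across a period and decreases down a group.
(A) Sn (period 5, group 14) vs Sb (period 5, group 15): the stated order contradicts the simple trend.
(B) Br (period 4, group 17) vs I (period 5, group 17): the stated order agrees with the simple trend.
(C) O (period 2, group 16) vs B (period 2, group 13): the stated order agrees with the simple trend.
(D) S (period 3, group 16) vs P (period 3, group 15): the stated order agrees with the simple trend.
The exception is (A): adding an electron to Sb's half-filled 5p³ is unfavourable, so Sn has the more exothermic EA.

(A)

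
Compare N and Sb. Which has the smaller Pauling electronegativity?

Atoms toward the upper right of the periodic table pull bonding electrons most strongly.
All are in group 15, so electronegativity increases up the group.
So Sb has the smaller Pauling electronegativity (Sb < N).

Sb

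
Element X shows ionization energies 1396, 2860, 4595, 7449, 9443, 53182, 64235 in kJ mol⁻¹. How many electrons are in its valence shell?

5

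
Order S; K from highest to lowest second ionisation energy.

K, S

Consider each +1 ion: S⁺ still has 5 valence electrons; K⁺ is the bare [Ar] core.
Breaking into a closed-shell core is much more expensive than removing a leftover valence electron — K has the largest IE_2 here.
The numbers (kJ/mol): S 2252, K 3052.
So the second ionization energies run S < K.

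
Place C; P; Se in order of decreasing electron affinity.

Se, C, P

C is in period 2, group 14; P is in period 3, group 15; Se is in period 4, group 16.
Adding an electron releases more energy for atoms nearer the top right (short of the noble gases).
These sit on a diagonal, where the across-period and down-group effects partly cancel.
C > P: period and group pull opposite ways; the down-group shift dominates (122 vs 72 kJ/mol).
Se > C: the two effects oppose for this pair; the across-period effect wins (195 vs 122 kJ/mol).
For reference (kJ/mol): C 122, P 72, Se 195.
So from highest to lowest: Se > C > P.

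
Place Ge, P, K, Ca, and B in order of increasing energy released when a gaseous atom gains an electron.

Ca, B, K, P, Ge

B is in period 2, group 13; P is in period 3, group 15; K is in period 4, group 1; Ca is in period 4, group 2; Ge is in period 4, group 14.
Atoms with high Z_eff and room in the valence shell (especially the halogens) have the most exothermic electron affinities.
Neither a single period nor a single group — weigh both effects.
B > Ca: both effects reinforce here, so B is clearly the higher of the two.
K > B: this pair runs against the simple trend — see the exception note.
P > K: both effects reinforce here, so P is clearly the higher of the two.
Ge > P: this pair runs against the simple trend — see the exception note.
Note the exception: K has a higher electron affinity than B, contrary to the simple trend — B's ns²np¹ configuration gives only a small electron affinity — the sparsely filled np subshell binds an added electron weakly.
Note the exception: Ge has a higher electron affinity than P, contrary to the simple trend — adding an electron to P's half-filled np³ subshell costs electron-pairing energy.
Note the exception: K has a higher electron affinity than Ca, contrary to the simple trend — adding an electron to Ca (ns²) has to open a new, higher-energy np subshell, which is unfavourable.
For reference (kJ/mol): B 27, P 72, K 48, Ca 2, Ge 119.
So from lowest to highest: Ca < B < K < P < Ge.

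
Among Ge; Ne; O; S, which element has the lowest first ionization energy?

Ge

O is in period 2, group 16; Ne is in period 2, group 18; S is in period 3, group 16; Ge is in period 4, group 14.
Removing the outermost electron gets harder across a period and easier down a group.
Neither a single period nor a single group — weigh both effects.
S > Ge: relative to Ge, both the across-period and down-group shifts push S's first ionization energy up.
O > S: they share group 16; the group trend gives O the larger value.
Ne > O: Ne lies to the right of O in period 2, so the across-period effect alone puts Ne higher.
Approximate values (kJ/mol): O 1314, Ne 2081, S 1000, Ge 762.
The lowest first ionization energy among these belongs to Ge.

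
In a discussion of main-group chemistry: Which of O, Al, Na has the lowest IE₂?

Al

After 1 electron has been removed, what remains? O⁺ still has 5 valence electrons; Al⁺ still has 2 valence electrons; Na⁺ is the bare [Ne] core.
Pulling an electron out of a noble-gas core costs far more than removing a remaining valence electron, so Na sits at the high end of IE_2.
Valence configurations: O⁺ [He]2s²2p³, Al⁺ [Ne]3s².
The numbers (kJ/mol): O 3388, Al 1817, Na 4562.
So the second ionization energies run Al < O < Na.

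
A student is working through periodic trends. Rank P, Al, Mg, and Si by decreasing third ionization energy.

Mg > Si > P > Al

After 2 electrons have been removed, what remains? P²⁺ still has 3 valence electrons; Al²⁺ still has 1 valence electron; Mg²⁺ is the bare [Ne] core; Si²⁺ still has 2 valence electrons.
Core electrons are held far more tightly than valence electrons, so Mg tops the IE_3 order.
Valence configurations: P²⁺ [Ne]3s²3p¹, Al²⁺ [Ne]3s¹, Si²⁺ [Ne]3s².
P²⁺ loses a lone 3p electron whereas Si²⁺ must break into a filled 3s² pair, so IE_3(Si) > IE_3(P) even though P has the higher nuclear charge.
Approximate IE_3 values (kJ/mol): P 2914, Al 2745, Mg 7733, Si 3232.
Putting it together, IE_3: Al < P < Si < Mg.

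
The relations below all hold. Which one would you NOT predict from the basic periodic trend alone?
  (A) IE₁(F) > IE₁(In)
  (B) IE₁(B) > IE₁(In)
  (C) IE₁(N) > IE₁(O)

(C)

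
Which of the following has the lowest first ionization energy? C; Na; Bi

C is in period 2, group 14; Na is in period 3, group 1; Bi is in period 6, group 15.
Across a period the outer electron is held more tightly (higher IE₁); down a group it sits in a higher shell, more shielded, and comes off more easily.
These span different periods and groups, so the two trends combine.
Bi > Na: the two effects oppose for this pair; the across-period effect wins (703 vs 496 kJ/mol).
C > Bi: period and group pull opposite ways; the down-group shift dominates (1086 vs 703 kJ/mol).
Approximate values (kJ/mol): C 1086, Na 496, Bi 703.
The lowest first ionization energy among these belongs to Na.

Na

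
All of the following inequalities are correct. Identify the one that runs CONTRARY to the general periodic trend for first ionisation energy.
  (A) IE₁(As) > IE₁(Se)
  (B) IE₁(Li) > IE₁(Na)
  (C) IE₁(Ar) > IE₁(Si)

(A)

The general trend: first ionisation energy increases across a period and decreases down a group.
(A) As (period 4, group 15) vs Se (period 4, group 16): the stated order contradicts the simple trend.
(B) Li (period 2, group 1) vs Na (period 3, group 1): the stated order agrees with the simple trend.
(C) Ar (period 3, group 18) vs Si (period 3, group 14): the stated order agrees with the simple trend.
The exception is (A): Se (4p⁴) ionizes more easily than half-filled As (4p³).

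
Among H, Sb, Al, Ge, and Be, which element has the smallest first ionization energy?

First ionization energy rises across a period (greater Z_eff holds electrons more tightly) and falls down a group (valence electrons are farther from the nucleus).
These sit on a diagonal, where the across-period and down-group effects partly cancel.
Ge > Al: the two effects oppose for this pair; the across-period effect wins (762 vs 578 kJ/mol).
Sb > Ge: period and group pull opposite ways; the across-period shift dominates (831 vs 762 kJ/mol).
Be > Sb: the two effects oppose for this pair; the down-group effect wins (900 vs 831 kJ/mol).
H > Be: period and group pull opposite ways; the down-group shift dominates (1312 vs 900 kJ/mol).
Approximate values (kJ/mol): H 1312, Be 900, Al 578, Ge 762, Sb 831.
The smallest first ionization energy among these belongs to Al.

Al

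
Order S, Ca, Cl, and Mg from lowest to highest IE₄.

S < Cl < Ca < Mg

The fourth ionization energy removes an electron from the +3 ion. For each element: S³⁺ still has 3 valence electrons; Ca³⁺ is already 1 electron into the core; Cl³⁺ still has 4 valence electrons; Mg³⁺ is already 1 electron into the core.
Pulling an electron out of a noble-gas core costs far more than removing a remaining valence electron, so Ca and Mg sit at the high end of IE_4.
Valence configurations: S³⁺ [Ne]3s²3p¹, Cl³⁺ [Ne]3s²3p².
The numbers (kJ/mol): S 4556, Ca 6491, Cl 5159, Mg 10543.
Putting it together, IE_4: S < Cl < Ca < Mg.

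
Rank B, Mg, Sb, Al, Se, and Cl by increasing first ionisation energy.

B is in period 2, group 13; Mg is in period 3, group 2; Al is in period 3, group 13; Cl is in period 3, group 17; Se is in period 4, group 16; Sb is in period 5, group 15.
First ionization energy rises across a period (greater Z_eff holds electrons more tightly) and falls down a group (valence electrons are farther from the nucleus).
Neither a single period nor a single group — weigh both effects.
Mg > Al: this pair runs against the simple trend — see the exception note.
B > Mg: relative to Mg, both the across-period and down-group shifts push B's first ionization energy up.
Sb > B: period and group pull opposite ways; the across-period shift dominates (831 vs 801 kJ/mol).
Se > Sb: both effects reinforce here, so Se is clearly the higher of the two.
Cl > Se: both effects reinforce here, so Cl is clearly the higher of the two.
Note the exception: Mg has a higher first ionization energy than Al, contrary to the simple trend — Al's single 3p electron is easier to remove than one from Mg's filled 3s².
Approximate values (kJ/mol): B 801, Mg 738, Al 578, Cl 1251, Se 941, Sb 831.
So from lowest to highest: Al < Mg < B < Sb < Se < Cl.

Al < Mg < B < Sb < Se < Cl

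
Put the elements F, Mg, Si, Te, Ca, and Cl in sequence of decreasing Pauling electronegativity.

F > Cl > Te > Si > Mg > Ca

Atoms toward the upper right of the periodic table pull bonding electrons most strongly.
Neither a single period nor a single group — weigh both effects.
Mg > Ca: Mg sits above Ca in group 2, so the down-group effect alone puts Mg higher.
Si > Mg: both are in period 3; the period trend gives Si the larger value.
Te > Si: period and group pull opposite ways; the across-period shift dominates (2.10 vs 1.90).
Cl > Te: relative to Te, both the across-period and down-group shifts push Cl's electronegativity up.
F > Cl: F sits above Cl in group 17, so the down-group effect alone puts F higher.
Approximate values (Pauling): F 3.98, Mg 1.31, Si 1.90, Cl 3.16, Ca 1.00, Te 2.10.
So from highest to lowest: F > Cl > Te > Si > Mg > Ca.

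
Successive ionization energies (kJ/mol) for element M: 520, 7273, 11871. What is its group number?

Look for the largest jump between consecutive ionization energies: IE2/IE1 ≈ 14.0, far larger than any earlier ratio.
That jump marks the point where a core electron is being removed. So the atom has 1 valence electron.
A main-group element with 1 valence electron is in group 1.

Group 1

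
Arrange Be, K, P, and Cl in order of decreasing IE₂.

K > Cl > P > Be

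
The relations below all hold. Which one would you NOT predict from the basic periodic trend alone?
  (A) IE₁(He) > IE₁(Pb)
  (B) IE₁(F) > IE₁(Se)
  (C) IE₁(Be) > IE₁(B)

The general trend: IE₁ increases across a period and decreases down a group.
(A) He (period 1, group 18) vs Pb (period 6, group 14): the stated order agrees with the simple trend.
(B) F (period 2, group 17) vs Se (period 4, group 16): the stated order agrees with the simple trend.
(C) Be (period 2, group 2) vs B (period 2, group 13): the stated order contradicts the simple trend.
The exception is (C): removing B's lone 2p electron is easier than breaking Be's filled 2s².

(C)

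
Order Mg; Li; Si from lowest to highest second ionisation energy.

Mg < Si < Li

The second ionization energy removes an electron from the +1 ion. For each element: Mg⁺ still has 1 valence electron; Li⁺ is the bare [He] core; Si⁺ still has 3 valence electrons.
Core electrons are held far more tightly than valence electrons, so Li tops the IE_2 order.
Valence configurations: Mg⁺ [Ne]3s¹, Si⁺ [Ne]3s²3p¹.
Tabulated IE_2 (kJ/mol): Mg 1451, Li 7298, Si 1577.
Hence IE_2: Mg < Si < Li.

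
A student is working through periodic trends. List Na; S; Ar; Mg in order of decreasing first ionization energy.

Ar > S > Mg > Na

Na is in period 3, group 1; Mg is in period 3, group 2; S is in period 3, group 16; Ar is in period 3, group 18.
IE₁ increases left→right with effective nuclear charge and decreases top→bottom as the valence shell moves farther out.
All lie in period 3, so first ionization energy increases left to right.
So from highest to lowest: Ar > S > Mg > Na.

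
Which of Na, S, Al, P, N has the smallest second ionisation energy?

Al

After 1 electron has been removed, what remains? Na⁺ is the bare [Ne] core; S⁺ still has 5 valence electrons; Al⁺ still has 2 valence electrons; P⁺ still has 4 valence electrons; N⁺ still has 4 valence electrons.
Core electrons are held far more tightly than valence electrons, so Na tops the IE_2 order.
Valence configurations: S⁺ [Ne]3s²3p³, Al⁺ [Ne]3s², P⁺ [Ne]3s²3p², N⁺ [He]2s²2p².
Tabulated IE_2 (kJ/mol): Na 4562, S 2252, Al 1817, P 1907, N 2856.
Overall IE_2 order: Al < P < S < N < Na.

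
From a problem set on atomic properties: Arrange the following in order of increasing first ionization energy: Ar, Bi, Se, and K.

K < Bi < Se < Ar

Ar is in period 3, group 18; K is in period 4, group 1; Se is in period 4, group 16; Bi is in period 6, group 15.
Across a period the outer electron is held more tightly (higher IE₁); down a group it sits in a higher shell, more shielded, and comes off more easily.
Neither a single period nor a single group — weigh both effects.
Bi > K: the two effects oppose for this pair; the across-period effect wins (703 vs 419 kJ/mol).
Se > Bi: relative to Bi, both the across-period and down-group shifts push Se's first ionization energy up.
Ar > Se: both effects reinforce here, so Ar is clearly the higher of the two.
For reference (kJ/mol): Ar 1521, K 419, Se 941, Bi 703.
So from lowest to highest: K < Bi < Se < Ar.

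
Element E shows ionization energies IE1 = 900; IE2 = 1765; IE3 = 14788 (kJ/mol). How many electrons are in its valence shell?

2

Look for the largest jump between consecutive ionization energies: IE3/IE2 ≈ 8.4, far larger than any earlier ratio.
That jump marks the point where a core electron is being removed. So the atom has 2 valence electrons.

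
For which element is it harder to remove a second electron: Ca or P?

P

Consider each +1 ion: Ca⁺ still has 1 valence electron; P⁺ still has 4 valence electrons.
All are still removing valence electrons, so compare the +1 ions as you would atoms: IE_2 generally rises across a period (higher Z_eff) and falls down a group (larger shell), subject to the usual subshell exceptions.
Valence configurations: Ca⁺ [Ar]4s¹, P⁺ [Ne]3s²3p².
The numbers (kJ/mol): Ca 1145, P 1907.
Hence IE_2: Ca < P.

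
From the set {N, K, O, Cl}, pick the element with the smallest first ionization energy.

N is in period 2, group 15; O is in period 2, group 16; Cl is in period 3, group 17; K is in period 4, group 1.
Across a period the outer electron is held more tightly (higher IE₁); down a group it sits in a higher shell, more shielded, and comes off more easily.
Neither a single period nor a single group — weigh both effects.
Cl > K: both effects reinforce here, so Cl is clearly the higher of the two.
O > Cl: period and group pull opposite ways; the down-group shift dominates (1314 vs 1251 kJ/mol).
N > O: this pair runs against the simple trend — see the exception note.
Note the exception: N has a higher first ionization energy than O, contrary to the simple trend — pairing an electron in O's 2p⁴ costs repulsion energy, so O ionizes more easily than half-filled N (2p³).
For reference (kJ/mol): N 1402, O 1314, Cl 1251, K 419.
The smallest first ionization energy among these belongs to K.

K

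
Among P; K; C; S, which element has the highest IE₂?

The second ionization energy removes an electron from the +1 ion. For each element: P⁺ still has 4 valence electrons; K⁺ is the bare [Ar] core; C⁺ still has 3 valence electrons; S⁺ still has 5 valence electrons.
Breaking into a closed-shell core is much more expensive than removing a leftover valence electron — K has the largest IE_2 here.
Valence configurations: P⁺ [Ne]3s²3p², C⁺ [He]2s²2p¹, S⁺ [Ne]3s²3p³.
The numbers (kJ/mol): P 1907, K 3052, C 2353, S 2252.
Hence IE_2: P < S < C < K.

K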